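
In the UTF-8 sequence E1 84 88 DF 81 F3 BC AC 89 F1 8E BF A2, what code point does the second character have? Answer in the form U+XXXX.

U+07C1

Offset 0: leading byte 0xE1 = 11100001 → 3-byte char #1 = E1 84 88.
Offset 3: leading byte 0xDF = 11011111 → 2-byte char #2 = DF 81.
Leading byte 0xDF = 11011111 matches 110xxxxx → 2-byte sequence.
Byte 1: 0xDF = 11011111, payload 11111 (5 bits).
Byte 2: 0x81 = 10000001 (10xxxxxx ✓), payload 000001.
Concatenate: 11111000001 = 0x7C1 (11 bits → U+07C1).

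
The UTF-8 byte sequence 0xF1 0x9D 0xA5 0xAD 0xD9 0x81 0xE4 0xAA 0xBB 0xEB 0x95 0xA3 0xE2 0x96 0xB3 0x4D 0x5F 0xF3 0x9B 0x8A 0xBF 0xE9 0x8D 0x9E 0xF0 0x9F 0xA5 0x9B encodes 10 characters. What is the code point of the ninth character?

Offset 0: leading byte 0xF1 = 11110001 → 4-byte char #1 = F1 9D A5 AD.
Offset 4: leading byte 0xD9 = 11011001 → 2-byte char #2 = D9 81.
Offset 6: leading byte 0xE4 = 11100100 → 3-byte char #3 = E4 AA BB.
Offset 9: leading byte 0xEB = 11101011 → 3-byte char #4 = EB 95 A3.
Offset 12: leading byte 0xE2 = 11100010 → 3-byte char #5 = E2 96 B3.
Offset 15: leading byte 0x4D = 01001101 → 1-byte char #6 = 4D.
Offset 16: leading byte 0x5F = 01011111 → 1-byte char #7 = 5F.
Offset 17: leading byte 0xF3 = 11110011 → 4-byte char #8 = F3 9B 8A BF.
Offset 21: leading byte 0xE9 = 11101001 → 3-byte char #9 = E9 8D 9E.
Leading byte 0xE9 = 11101001 matches 1110xxxx → 3-byte sequence.
Byte 1: 0xE9 = 11101001, payload 1001 (4 bits).
Byte 2: 0x8D = 10001101 (10xxxxxx ✓), payload 001101.
Byte 3: 0x9E = 10011110 (10xxxxxx ✓), payload 011110.
Concatenate: 1001001101011110 = 0x935E (16 bits → U+935E).

U+935E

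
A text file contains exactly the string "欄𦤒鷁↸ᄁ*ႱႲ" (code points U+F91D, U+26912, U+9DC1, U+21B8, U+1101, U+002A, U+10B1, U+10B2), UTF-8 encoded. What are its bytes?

U+F91D: 3-byte form → EF A4 9D.
U+26912: 4-byte form → F0 A6 A4 92.
U+9DC1: 3-byte form → E9 B7 81.
U+21B8: 3-byte form → E2 86 B8.
U+1101: 3-byte form → E1 84 81.
U+002A: 1-byte form → 2A.
U+10B1: 3-byte form → E1 82 B1.
U+10B2: 3-byte form → E1 82 B2.
Concatenated (23 bytes): EF A4 9D F0 A6 A4 92 E9 B7 81 E2 86 B8 E1 84 81 2A E1 82 B1 E1 82 B2.

EF A4 9D F0 A6 A4 92 E9 B7 81 E2 86 B8 E1 84 81 2A E1 82 B1 E1 82 B2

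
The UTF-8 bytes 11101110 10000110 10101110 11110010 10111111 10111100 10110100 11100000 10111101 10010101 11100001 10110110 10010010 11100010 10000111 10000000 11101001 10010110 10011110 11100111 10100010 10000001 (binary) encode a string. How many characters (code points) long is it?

Byte at offset 0: 0xEE = 11101110 → 3-byte char (#1). Advance 3.
Byte at offset 3: 0xF2 = 11110010 → 4-byte char (#2). Advance 4.
Byte at offset 7: 0xE0 = 11100000 → 3-byte char (#3). Advance 3.
Byte at offset 10: 0xE1 = 11100001 → 3-byte char (#4). Advance 3.
Byte at offset 13: 0xE2 = 11100010 → 3-byte char (#5). Advance 3.
Byte at offset 16: 0xE9 = 11101001 → 3-byte char (#6). Advance 3.
Byte at offset 19: 0xE7 = 11100111 → 3-byte char (#7). Advance 3.
Reached end at offset 22 after 7 code points.

7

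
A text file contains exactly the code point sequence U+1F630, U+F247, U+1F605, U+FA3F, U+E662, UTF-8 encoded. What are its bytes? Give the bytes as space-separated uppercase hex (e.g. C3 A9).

F0 9F 98 B0 EF 89 87 F0 9F 98 85 EF A8 BF EE 99 A2

U+1F630: 4-byte form → F0 9F 98 B0.
U+F247: 3-byte form → EF 89 87.
U+1F605: 4-byte form → F0 9F 98 85.
U+FA3F: 3-byte form → EF A8 BF.
U+E662: 3-byte form → EE 99 A2.
Concatenated (17 bytes): F0 9F 98 B0 EF 89 87 F0 9F 98 85 EF A8 BF EE 99 A2.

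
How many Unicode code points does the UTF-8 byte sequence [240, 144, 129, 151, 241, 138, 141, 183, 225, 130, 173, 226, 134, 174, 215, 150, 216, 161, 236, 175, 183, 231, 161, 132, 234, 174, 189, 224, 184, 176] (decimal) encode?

10

Byte at offset 0: 0xF0 = 11110000 → 4-byte char (#1). Advance 4.
Byte at offset 4: 0xF1 = 11110001 → 4-byte char (#2). Advance 4.
Byte at offset 8: 0xE1 = 11100001 → 3-byte char (#3). Advance 3.
Byte at offset 11: 0xE2 = 11100010 → 3-byte char (#4). Advance 3.
Byte at offset 14: 0xD7 = 11010111 → 2-byte char (#5). Advance 2.
Byte at offset 16: 0xD8 = 11011000 → 2-byte char (#6). Advance 2.
Byte at offset 18: 0xEC = 11101100 → 3-byte char (#7). Advance 3.
Byte at offset 21: 0xE7 = 11100111 → 3-byte char (#8). Advance 3.
Byte at offset 24: 0xEA = 11101010 → 3-byte char (#9). Advance 3.
Byte at offset 27: 0xE0 = 11100000 → 3-byte char (#10). Advance 3.
Reached end at offset 30 after 10 code points.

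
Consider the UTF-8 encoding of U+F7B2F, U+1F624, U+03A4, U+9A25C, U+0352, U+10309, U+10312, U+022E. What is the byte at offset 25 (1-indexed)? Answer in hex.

1-indexed offset 25 is 0-indexed offset 24.
U+F7B2F → 4-byte form F3 B7 AC AF at offsets 0–3.
U+1F624 → 4-byte form F0 9F 98 A4 at offsets 4–7.
U+03A4 → 2-byte form CE A4 at offsets 8–9.
U+9A25C → 4-byte form F2 9A 89 9C at offsets 10–13.
U+0352 → 2-byte form CD 92 at offsets 14–15.
U+10309 → 4-byte form F0 90 8C 89 at offsets 16–19.
U+10312 → 4-byte form F0 90 8C 92 at offsets 20–23.
U+022E → 2-byte form C8 AE at offsets 24–25.
Offset 24 falls in char 8's range; it's byte 1 of C8 AE = 0xC8.

0xC8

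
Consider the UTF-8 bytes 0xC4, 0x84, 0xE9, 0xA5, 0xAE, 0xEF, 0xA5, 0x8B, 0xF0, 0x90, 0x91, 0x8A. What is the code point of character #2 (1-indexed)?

Offset 0: leading byte 0xC4 = 11000100 → 2-byte char #1 = C4 84.
Offset 2: leading byte 0xE9 = 11101001 → 3-byte char #2 = E9 A5 AE.
Leading byte 0xE9 = 11101001 matches 1110xxxx → 3-byte sequence.
Byte 1: 0xE9 = 11101001, payload 1001 (4 bits).
Byte 2: 0xA5 = 10100101 (10xxxxxx ✓), payload 100101.
Byte 3: 0xAE = 10101110 (10xxxxxx ✓), payload 101110.
Concatenate: 1001100101101110 = 0x996E (16 bits → U+996E).

U+996E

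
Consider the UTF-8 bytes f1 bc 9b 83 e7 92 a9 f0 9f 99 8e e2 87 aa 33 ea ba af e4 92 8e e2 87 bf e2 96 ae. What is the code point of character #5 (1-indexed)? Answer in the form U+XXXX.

U+0033

Offset 0: leading byte 0xF1 = 11110001 → 4-byte char #1 = F1 BC 9B 83.
Offset 4: leading byte 0xE7 = 11100111 → 3-byte char #2 = E7 92 A9.
Offset 7: leading byte 0xF0 = 11110000 → 4-byte char #3 = F0 9F 99 8E.
Offset 11: leading byte 0xE2 = 11100010 → 3-byte char #4 = E2 87 AA.
Offset 14: leading byte 0x33 = 00110011 → 1-byte char #5 = 33.
Leading byte 0x33 = 00110011 matches 0xxxxxxx → 1-byte sequence.
Byte 1: 0x33 = 00110011, payload 0110011 (7 bits).
Concatenate: 0110011 = 0x33 (7 bits → U+0033).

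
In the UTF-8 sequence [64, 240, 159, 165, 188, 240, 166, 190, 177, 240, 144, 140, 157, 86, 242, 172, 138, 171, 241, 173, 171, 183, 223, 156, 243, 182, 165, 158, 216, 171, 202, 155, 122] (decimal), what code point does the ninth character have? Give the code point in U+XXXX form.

Offset 0: leading byte 0x40 = 01000000 → 1-byte char #1 = 40.
Offset 1: leading byte 0xF0 = 11110000 → 4-byte char #2 = F0 9F A5 BC.
Offset 5: leading byte 0xF0 = 11110000 → 4-byte char #3 = F0 A6 BE B1.
Offset 9: leading byte 0xF0 = 11110000 → 4-byte char #4 = F0 90 8C 9D.
Offset 13: leading byte 0x56 = 01010110 → 1-byte char #5 = 56.
Offset 14: leading byte 0xF2 = 11110010 → 4-byte char #6 = F2 AC 8A AB.
Offset 18: leading byte 0xF1 = 11110001 → 4-byte char #7 = F1 AD AB B7.
Offset 22: leading byte 0xDF = 11011111 → 2-byte char #8 = DF 9C.
Offset 24: leading byte 0xF3 = 11110011 → 4-byte char #9 = F3 B6 A5 9E.
Leading byte 0xF3 = 11110011 matches 11110xxx → 4-byte sequence.
Byte 1: 0xF3 = 11110011, payload 011 (3 bits).
Byte 2: 0xB6 = 10110110 (10xxxxxx ✓), payload 110110.
Byte 3: 0xA5 = 10100101 (10xxxxxx ✓), payload 100101.
Byte 4: 0x9E = 10011110 (10xxxxxx ✓), payload 011110.
Concatenate: 011110110100101011110 = 0xF695E (21 bits → U+F695E).

U+F695E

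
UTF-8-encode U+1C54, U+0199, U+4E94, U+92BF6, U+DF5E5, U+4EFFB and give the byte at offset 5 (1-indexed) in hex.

1-indexed offset 5 is 0-indexed offset 4.
U+1C54 → 3-byte form E1 B1 94 at offsets 0–2.
U+0199 → 2-byte form C6 99 at offsets 3–4.
Offset 4 falls in char 2's range; it's byte 2 of C6 99 = 0x99.

0x99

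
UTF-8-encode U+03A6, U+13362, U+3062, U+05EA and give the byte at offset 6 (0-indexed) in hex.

0xE3

U+03A6 → 2-byte form CE A6 at offsets 0–1.
U+13362 → 4-byte form F0 93 8D A2 at offsets 2–5.
U+3062 → 3-byte form E3 81 A2 at offsets 6–8.
Offset 6 falls in char 3's range; it's byte 1 of E3 81 A2 = 0xE3.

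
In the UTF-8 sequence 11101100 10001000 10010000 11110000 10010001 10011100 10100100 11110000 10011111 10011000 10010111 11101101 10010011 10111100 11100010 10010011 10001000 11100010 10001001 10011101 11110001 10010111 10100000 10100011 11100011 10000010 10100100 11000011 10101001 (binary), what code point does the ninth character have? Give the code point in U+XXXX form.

U+00E9

Offset 0: leading byte 0xEC = 11101100 → 3-byte char #1 = EC 88 90.
Offset 3: leading byte 0xF0 = 11110000 → 4-byte char #2 = F0 91 9C A4.
Offset 7: leading byte 0xF0 = 11110000 → 4-byte char #3 = F0 9F 98 97.
Offset 11: leading byte 0xED = 11101101 → 3-byte char #4 = ED 93 BC.
Offset 14: leading byte 0xE2 = 11100010 → 3-byte char #5 = E2 93 88.
Offset 17: leading byte 0xE2 = 11100010 → 3-byte char #6 = E2 89 9D.
Offset 20: leading byte 0xF1 = 11110001 → 4-byte char #7 = F1 97 A0 A3.
Offset 24: leading byte 0xE3 = 11100011 → 3-byte char #8 = E3 82 A4.
Offset 27: leading byte 0xC3 = 11000011 → 2-byte char #9 = C3 A9.
Leading byte 0xC3 = 11000011 matches 110xxxxx → 2-byte sequence.
Byte 1: 0xC3 = 11000011, payload 00011 (5 bits).
Byte 2: 0xA9 = 10101001 (10xxxxxx ✓), payload 101001.
Concatenate: 00011101001 = 0xE9 (11 bits → U+00E9).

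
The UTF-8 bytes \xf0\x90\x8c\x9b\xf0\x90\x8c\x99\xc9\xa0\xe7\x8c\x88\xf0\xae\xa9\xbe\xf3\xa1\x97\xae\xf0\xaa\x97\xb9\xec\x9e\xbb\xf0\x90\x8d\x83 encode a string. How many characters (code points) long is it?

9

Byte at offset 0: 0xF0 = 11110000 → 4-byte char (#1). Advance 4.
Byte at offset 4: 0xF0 = 11110000 → 4-byte char (#2). Advance 4.
Byte at offset 8: 0xC9 = 11001001 → 2-byte char (#3). Advance 2.
Byte at offset 10: 0xE7 = 11100111 → 3-byte char (#4). Advance 3.
Byte at offset 13: 0xF0 = 11110000 → 4-byte char (#5). Advance 4.
Byte at offset 17: 0xF3 = 11110011 → 4-byte char (#6). Advance 4.
Byte at offset 21: 0xF0 = 11110000 → 4-byte char (#7). Advance 4.
Byte at offset 25: 0xEC = 11101100 → 3-byte char (#8). Advance 3.
Byte at offset 28: 0xF0 = 11110000 → 4-byte char (#9). Advance 4.
Reached end at offset 32 after 9 code points.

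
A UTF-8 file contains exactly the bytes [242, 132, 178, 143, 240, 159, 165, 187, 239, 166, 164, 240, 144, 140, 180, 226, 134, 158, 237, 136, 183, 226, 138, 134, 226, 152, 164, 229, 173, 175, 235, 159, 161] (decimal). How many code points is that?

10

Byte at offset 0: 0xF2 = 11110010 → 4-byte char (#1). Advance 4.
Byte at offset 4: 0xF0 = 11110000 → 4-byte char (#2). Advance 4.
Byte at offset 8: 0xEF = 11101111 → 3-byte char (#3). Advance 3.
Byte at offset 11: 0xF0 = 11110000 → 4-byte char (#4). Advance 4.
Byte at offset 15: 0xE2 = 11100010 → 3-byte char (#5). Advance 3.
Byte at offset 18: 0xED = 11101101 → 3-byte char (#6). Advance 3.
Byte at offset 21: 0xE2 = 11100010 → 3-byte char (#7). Advance 3.
Byte at offset 24: 0xE2 = 11100010 → 3-byte char (#8). Advance 3.
Byte at offset 27: 0xE5 = 11100101 → 3-byte char (#9). Advance 3.
Byte at offset 30: 0xEB = 11101011 → 3-byte char (#10). Advance 3.
Reached end at offset 33 after 10 code points.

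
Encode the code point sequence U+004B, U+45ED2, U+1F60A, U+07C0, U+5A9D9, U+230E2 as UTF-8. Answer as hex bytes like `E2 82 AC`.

U+004B: 1-byte form → 4B.
U+45ED2: 4-byte form → F1 85 BB 92.
U+1F60A: 4-byte form → F0 9F 98 8A.
U+07C0: 2-byte form → DF 80.
U+5A9D9: 4-byte form → F1 9A A7 99.
U+230E2: 4-byte form → F0 A3 83 A2.
Concatenated (19 bytes): 4B F1 85 BB 92 F0 9F 98 8A DF 80 F1 9A A7 99 F0 A3 83 A2.

4B F1 85 BB 92 F0 9F 98 8A DF 80 F1 9A A7 99 F0 A3 83 A2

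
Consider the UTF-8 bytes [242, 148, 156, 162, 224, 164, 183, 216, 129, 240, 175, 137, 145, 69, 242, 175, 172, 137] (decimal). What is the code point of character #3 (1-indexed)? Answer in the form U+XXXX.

U+0601

Offset 0: leading byte 0xF2 = 11110010 → 4-byte char #1 = F2 94 9C A2.
Offset 4: leading byte 0xE0 = 11100000 → 3-byte char #2 = E0 A4 B7.
Offset 7: leading byte 0xD8 = 11011000 → 2-byte char #3 = D8 81.
Leading byte 0xD8 = 11011000 matches 110xxxxx → 2-byte sequence.
Byte 1: 0xD8 = 11011000, payload 11000 (5 bits).
Byte 2: 0x81 = 10000001 (10xxxxxx ✓), payload 000001.
Concatenate: 11000000001 = 0x601 (11 bits → U+0601).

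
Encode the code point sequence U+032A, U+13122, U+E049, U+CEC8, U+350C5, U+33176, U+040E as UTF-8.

CC AA F0 93 84 A2 EE 81 89 EC BB 88 F0 B5 83 85 F0 B3 85 B6 D0 8E

U+032A: 2-byte form → CC AA.
U+13122: 4-byte form → F0 93 84 A2.
U+E049: 3-byte form → EE 81 89.
U+CEC8: 3-byte form → EC BB 88.
U+350C5: 4-byte form → F0 B5 83 85.
U+33176: 4-byte form → F0 B3 85 B6.
U+040E: 2-byte form → D0 8E.
Concatenated (22 bytes): CC AA F0 93 84 A2 EE 81 89 EC BB 88 F0 B5 83 85 F0 B3 85 B6 D0 8E.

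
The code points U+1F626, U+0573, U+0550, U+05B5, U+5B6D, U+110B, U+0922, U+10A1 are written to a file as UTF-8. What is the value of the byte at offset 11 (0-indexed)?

0xAD

U+1F626 → 4-byte form F0 9F 98 A6 at offsets 0–3.
U+0573 → 2-byte form D5 B3 at offsets 4–5.
U+0550 → 2-byte form D5 90 at offsets 6–7.
U+05B5 → 2-byte form D6 B5 at offsets 8–9.
U+5B6D → 3-byte form E5 AD AD at offsets 10–12.
Offset 11 falls in char 5's range; it's byte 2 of E5 AD AD = 0xAD.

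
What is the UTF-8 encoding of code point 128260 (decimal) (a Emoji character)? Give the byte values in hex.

U+1F504 = 0x1F504 = 128260 decimal. In range U+10000–U+10FFFF → 4-byte form: 11110xxx 10xxxxxx 10xxxxxx 10xxxxxx.
Binary (21 bits): 000011111010100000100.
Split 3+6+6+6: 000 | 011111 | 010100 | 000100.
Byte 1: 11110000 = 0xF0.
Byte 2: 10011111 = 0x9F.
Byte 3: 10010100 = 0x94.
Byte 4: 10000100 = 0x84.

F0 9F 94 84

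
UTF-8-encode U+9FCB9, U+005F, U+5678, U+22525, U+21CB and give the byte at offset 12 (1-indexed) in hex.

1-indexed offset 12 is 0-indexed offset 11.
U+9FCB9 → 4-byte form F2 9F B2 B9 at offsets 0–3.
U+005F → 1-byte form 5F at offsets 4–4.
U+5678 → 3-byte form E5 99 B8 at offsets 5–7.
U+22525 → 4-byte form F0 A2 94 A5 at offsets 8–11.
Offset 11 falls in char 4's range; it's byte 4 of F0 A2 94 A5 = 0xA5.

0xA5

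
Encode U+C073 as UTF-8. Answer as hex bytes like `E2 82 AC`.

EC 81 B3

U+C073 = 0xC073 = 49267 decimal. In range U+0800–U+FFFF → 3-byte form: 1110xxxx 10xxxxxx 10xxxxxx.
Binary (16 bits): 1100000001110011.
Split 4+6+6: 1100 | 000001 | 110011.
Byte 1: 11101100 = 0xEC.
Byte 2: 10000001 = 0x81.
Byte 3: 10110011 = 0xB3.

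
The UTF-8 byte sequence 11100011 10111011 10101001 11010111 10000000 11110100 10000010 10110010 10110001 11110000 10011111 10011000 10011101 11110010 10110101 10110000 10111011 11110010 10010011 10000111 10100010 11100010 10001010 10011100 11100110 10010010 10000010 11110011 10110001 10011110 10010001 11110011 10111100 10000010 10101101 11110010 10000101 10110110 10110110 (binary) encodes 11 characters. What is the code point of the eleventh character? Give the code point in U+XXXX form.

Offset 0: leading byte 0xE3 = 11100011 → 3-byte char #1 = E3 BB A9.
Offset 3: leading byte 0xD7 = 11010111 → 2-byte char #2 = D7 80.
Offset 5: leading byte 0xF4 = 11110100 → 4-byte char #3 = F4 82 B2 B1.
Offset 9: leading byte 0xF0 = 11110000 → 4-byte char #4 = F0 9F 98 9D.
Offset 13: leading byte 0xF2 = 11110010 → 4-byte char #5 = F2 B5 B0 BB.
Offset 17: leading byte 0xF2 = 11110010 → 4-byte char #6 = F2 93 87 A2.
Offset 21: leading byte 0xE2 = 11100010 → 3-byte char #7 = E2 8A 9C.
Offset 24: leading byte 0xE6 = 11100110 → 3-byte char #8 = E6 92 82.
Offset 27: leading byte 0xF3 = 11110011 → 4-byte char #9 = F3 B1 9E 91.
Offset 31: leading byte 0xF3 = 11110011 → 4-byte char #10 = F3 BC 82 AD.
Offset 35: leading byte 0xF2 = 11110010 → 4-byte char #11 = F2 85 B6 B6.
Leading byte 0xF2 = 11110010 matches 11110xxx → 4-byte sequence.
Byte 1: 0xF2 = 11110010, payload 010 (3 bits).
Byte 2: 0x85 = 10000101 (10xxxxxx ✓), payload 000101.
Byte 3: 0xB6 = 10110110 (10xxxxxx ✓), payload 110110.
Byte 4: 0xB6 = 10110110 (10xxxxxx ✓), payload 110110.
Concatenate: 010000101110110110110 = 0x85DB6 (21 bits → U+85DB6).

U+85DB6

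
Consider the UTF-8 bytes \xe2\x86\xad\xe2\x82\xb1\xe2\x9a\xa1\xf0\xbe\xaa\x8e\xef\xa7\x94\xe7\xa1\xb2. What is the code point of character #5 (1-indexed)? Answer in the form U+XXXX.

Offset 0: leading byte 0xE2 = 11100010 → 3-byte char #1 = E2 86 AD.
Offset 3: leading byte 0xE2 = 11100010 → 3-byte char #2 = E2 82 B1.
Offset 6: leading byte 0xE2 = 11100010 → 3-byte char #3 = E2 9A A1.
Offset 9: leading byte 0xF0 = 11110000 → 4-byte char #4 = F0 BE AA 8E.
Offset 13: leading byte 0xEF = 11101111 → 3-byte char #5 = EF A7 94.
Leading byte 0xEF = 11101111 matches 1110xxxx → 3-byte sequence.
Byte 1: 0xEF = 11101111, payload 1111 (4 bits).
Byte 2: 0xA7 = 10100111 (10xxxxxx ✓), payload 100111.
Byte 3: 0x94 = 10010100 (10xxxxxx ✓), payload 010100.
Concatenate: 1111100111010100 = 0xF9D4 (16 bits → U+F9D4).

U+F9D4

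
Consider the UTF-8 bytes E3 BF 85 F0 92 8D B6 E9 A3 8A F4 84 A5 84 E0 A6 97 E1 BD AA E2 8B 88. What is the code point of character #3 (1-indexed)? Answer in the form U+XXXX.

U+98CA

Offset 0: leading byte 0xE3 = 11100011 → 3-byte char #1 = E3 BF 85.
Offset 3: leading byte 0xF0 = 11110000 → 4-byte char #2 = F0 92 8D B6.
Offset 7: leading byte 0xE9 = 11101001 → 3-byte char #3 = E9 A3 8A.
Leading byte 0xE9 = 11101001 matches 1110xxxx → 3-byte sequence.
Byte 1: 0xE9 = 11101001, payload 1001 (4 bits).
Byte 2: 0xA3 = 10100011 (10xxxxxx ✓), payload 100011.
Byte 3: 0x8A = 10001010 (10xxxxxx ✓), payload 001010.
Concatenate: 1001100011001010 = 0x98CA (16 bits → U+98CA).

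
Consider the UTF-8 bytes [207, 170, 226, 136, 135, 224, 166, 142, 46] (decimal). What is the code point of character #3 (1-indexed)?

U+098E

Offset 0: leading byte 0xCF = 11001111 → 2-byte char #1 = CF AA.
Offset 2: leading byte 0xE2 = 11100010 → 3-byte char #2 = E2 88 87.
Offset 5: leading byte 0xE0 = 11100000 → 3-byte char #3 = E0 A6 8E.
Leading byte 0xE0 = 11100000 matches 1110xxxx → 3-byte sequence.
Byte 1: 0xE0 = 11100000, payload 0000 (4 bits).
Byte 2: 0xA6 = 10100110 (10xxxxxx ✓), payload 100110.
Byte 3: 0x8E = 10001110 (10xxxxxx ✓), payload 001110.
Concatenate: 0000100110001110 = 0x98E (16 bits → U+098E).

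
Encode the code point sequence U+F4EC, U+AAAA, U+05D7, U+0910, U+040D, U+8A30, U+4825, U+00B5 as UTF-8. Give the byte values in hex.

EF 93 AC EA AA AA D7 97 E0 A4 90 D0 8D E8 A8 B0 E4 A0 A5 C2 B5

U+F4EC: 3-byte form → EF 93 AC.
U+AAAA: 3-byte form → EA AA AA.
U+05D7: 2-byte form → D7 97.
U+0910: 3-byte form → E0 A4 90.
U+040D: 2-byte form → D0 8D.
U+8A30: 3-byte form → E8 A8 B0.
U+4825: 3-byte form → E4 A0 A5.
U+00B5: 2-byte form → C2 B5.
Concatenated (21 bytes): EF 93 AC EA AA AA D7 97 E0 A4 90 D0 8D E8 A8 B0 E4 A0 A5 C2 B5.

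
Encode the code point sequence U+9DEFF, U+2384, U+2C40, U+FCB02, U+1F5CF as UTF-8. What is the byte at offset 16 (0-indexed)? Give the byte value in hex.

0x97

U+9DEFF → 4-byte form F2 9D BB BF at offsets 0–3.
U+2384 → 3-byte form E2 8E 84 at offsets 4–6.
U+2C40 → 3-byte form E2 B1 80 at offsets 7–9.
U+FCB02 → 4-byte form F3 BC AC 82 at offsets 10–13.
U+1F5CF → 4-byte form F0 9F 97 8F at offsets 14–17.
Offset 16 falls in char 5's range; it's byte 3 of F0 9F 97 8F = 0x97.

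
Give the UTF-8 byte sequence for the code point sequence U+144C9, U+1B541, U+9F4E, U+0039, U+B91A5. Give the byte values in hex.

U+144C9: 4-byte form → F0 94 93 89.
U+1B541: 4-byte form → F0 9B 95 81.
U+9F4E: 3-byte form → E9 BD 8E.
U+0039: 1-byte form → 39.
U+B91A5: 4-byte form → F2 B9 86 A5.
Concatenated (16 bytes): F0 94 93 89 F0 9B 95 81 E9 BD 8E 39 F2 B9 86 A5.

F0 94 93 89 F0 9B 95 81 E9 BD 8E 39 F2 B9 86 A5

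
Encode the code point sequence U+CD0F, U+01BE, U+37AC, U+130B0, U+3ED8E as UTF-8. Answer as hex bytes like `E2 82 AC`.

EC B4 8F C6 BE E3 9E AC F0 93 82 B0 F0 BE B6 8E

U+CD0F: 3-byte form → EC B4 8F.
U+01BE: 2-byte form → C6 BE.
U+37AC: 3-byte form → E3 9E AC.
U+130B0: 4-byte form → F0 93 82 B0.
U+3ED8E: 4-byte form → F0 BE B6 8E.
Concatenated (16 bytes): EC B4 8F C6 BE E3 9E AC F0 93 82 B0 F0 BE B6 8E.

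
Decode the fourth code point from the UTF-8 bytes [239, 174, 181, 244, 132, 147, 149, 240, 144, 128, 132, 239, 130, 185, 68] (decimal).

U+F0B9

Offset 0: leading byte 0xEF = 11101111 → 3-byte char #1 = EF AE B5.
Offset 3: leading byte 0xF4 = 11110100 → 4-byte char #2 = F4 84 93 95.
Offset 7: leading byte 0xF0 = 11110000 → 4-byte char #3 = F0 90 80 84.
Offset 11: leading byte 0xEF = 11101111 → 3-byte char #4 = EF 82 B9.
Leading byte 0xEF = 11101111 matches 1110xxxx → 3-byte sequence.
Byte 1: 0xEF = 11101111, payload 1111 (4 bits).
Byte 2: 0x82 = 10000010 (10xxxxxx ✓), payload 000010.
Byte 3: 0xB9 = 10111001 (10xxxxxx ✓), payload 111001.
Concatenate: 1111000010111001 = 0xF0B9 (16 bits → U+F0B9).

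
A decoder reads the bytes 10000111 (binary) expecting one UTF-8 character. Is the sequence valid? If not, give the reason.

invalid (continuation byte with no leading byte)

Byte 0x87 = 10000111 has the form 10xxxxxx — a continuation byte — but there is no preceding leading byte.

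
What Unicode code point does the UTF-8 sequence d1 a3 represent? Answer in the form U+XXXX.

Leading byte 0xD1 = 11010001 matches 110xxxxx → 2-byte sequence.
Byte 1: 0xD1 = 11010001, payload 10001 (5 bits).
Byte 2: 0xA3 = 10100011 (10xxxxxx ✓), payload 100011.
Concatenate: 10001100011 = 0x463 (11 bits → U+0463).

U+0463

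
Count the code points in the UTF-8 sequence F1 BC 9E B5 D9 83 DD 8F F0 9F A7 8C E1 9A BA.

5

Byte at offset 0: 0xF1 = 11110001 → 4-byte char (#1). Advance 4.
Byte at offset 4: 0xD9 = 11011001 → 2-byte char (#2). Advance 2.
Byte at offset 6: 0xDD = 11011101 → 2-byte char (#3). Advance 2.
Byte at offset 8: 0xF0 = 11110000 → 4-byte char (#4). Advance 4.
Byte at offset 12: 0xE1 = 11100001 → 3-byte char (#5). Advance 3.
Reached end at offset 15 after 5 code points.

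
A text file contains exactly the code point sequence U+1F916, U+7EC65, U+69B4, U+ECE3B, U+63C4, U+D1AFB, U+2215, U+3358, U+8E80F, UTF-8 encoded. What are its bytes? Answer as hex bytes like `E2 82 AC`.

U+1F916: 4-byte form → F0 9F A4 96.
U+7EC65: 4-byte form → F1 BE B1 A5.
U+69B4: 3-byte form → E6 A6 B4.
U+ECE3B: 4-byte form → F3 AC B8 BB.
U+63C4: 3-byte form → E6 8F 84.
U+D1AFB: 4-byte form → F3 91 AB BB.
U+2215: 3-byte form → E2 88 95.
U+3358: 3-byte form → E3 8D 98.
U+8E80F: 4-byte form → F2 8E A0 8F.
Concatenated (32 bytes): F0 9F A4 96 F1 BE B1 A5 E6 A6 B4 F3 AC B8 BB E6 8F 84 F3 91 AB BB E2 88 95 E3 8D 98 F2 8E A0 8F.

F0 9F A4 96 F1 BE B1 A5 E6 A6 B4 F3 AC B8 BB E6 8F 84 F3 91 AB BB E2 88 95 E3 8D 98 F2 8E A0 8F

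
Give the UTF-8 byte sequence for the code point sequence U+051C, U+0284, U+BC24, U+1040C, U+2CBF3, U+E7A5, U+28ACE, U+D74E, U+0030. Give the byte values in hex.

U+051C: 2-byte form → D4 9C.
U+0284: 2-byte form → CA 84.
U+BC24: 3-byte form → EB B0 A4.
U+1040C: 4-byte form → F0 90 90 8C.
U+2CBF3: 4-byte form → F0 AC AF B3.
U+E7A5: 3-byte form → EE 9E A5.
U+28ACE: 4-byte form → F0 A8 AB 8E.
U+D74E: 3-byte form → ED 9D 8E.
U+0030: 1-byte form → 30.
Concatenated (26 bytes): D4 9C CA 84 EB B0 A4 F0 90 90 8C F0 AC AF B3 EE 9E A5 F0 A8 AB 8E ED 9D 8E 30.

D4 9C CA 84 EB B0 A4 F0 90 90 8C F0 AC AF B3 EE 9E A5 F0 A8 AB 8E ED 9D 8E 30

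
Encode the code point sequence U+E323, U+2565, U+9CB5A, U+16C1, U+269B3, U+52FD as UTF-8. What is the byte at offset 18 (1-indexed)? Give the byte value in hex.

1-indexed offset 18 is 0-indexed offset 17.
U+E323 → 3-byte form EE 8C A3 at offsets 0–2.
U+2565 → 3-byte form E2 95 A5 at offsets 3–5.
U+9CB5A → 4-byte form F2 9C AD 9A at offsets 6–9.
U+16C1 → 3-byte form E1 9B 81 at offsets 10–12.
U+269B3 → 4-byte form F0 A6 A6 B3 at offsets 13–16.
U+52FD → 3-byte form E5 8B BD at offsets 17–19.
Offset 17 falls in char 6's range; it's byte 1 of E5 8B BD = 0xE5.

0xE5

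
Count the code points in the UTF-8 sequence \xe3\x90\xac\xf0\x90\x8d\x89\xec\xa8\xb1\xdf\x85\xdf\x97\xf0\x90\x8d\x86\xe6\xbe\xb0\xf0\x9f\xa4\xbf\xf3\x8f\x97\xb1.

Byte at offset 0: 0xE3 = 11100011 → 3-byte char (#1). Advance 3.
Byte at offset 3: 0xF0 = 11110000 → 4-byte char (#2). Advance 4.
Byte at offset 7: 0xEC = 11101100 → 3-byte char (#3). Advance 3.
Byte at offset 10: 0xDF = 11011111 → 2-byte char (#4). Advance 2.
Byte at offset 12: 0xDF = 11011111 → 2-byte char (#5). Advance 2.
Byte at offset 14: 0xF0 = 11110000 → 4-byte char (#6). Advance 4.
Byte at offset 18: 0xE6 = 11100110 → 3-byte char (#7). Advance 3.
Byte at offset 21: 0xF0 = 11110000 → 4-byte char (#8). Advance 4.
Byte at offset 25: 0xF3 = 11110011 → 4-byte char (#9). Advance 4.
Reached end at offset 29 after 9 code points.

9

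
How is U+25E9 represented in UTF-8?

U+25E9 = 0x25E9 = 9705 decimal. In range U+0800–U+FFFF → 3-byte form: 1110xxxx 10xxxxxx 10xxxxxx.
Binary (16 bits): 0010010111101001.
Split 4+6+6: 0010 | 010111 | 101001.
Byte 1: 11100010 = 0xE2.
Byte 2: 10010111 = 0x97.
Byte 3: 10101001 = 0xA9.

E2 97 A9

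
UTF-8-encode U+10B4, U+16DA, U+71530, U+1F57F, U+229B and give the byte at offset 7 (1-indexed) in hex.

1-indexed offset 7 is 0-indexed offset 6.
U+10B4 → 3-byte form E1 82 B4 at offsets 0–2.
U+16DA → 3-byte form E1 9B 9A at offsets 3–5.
U+71530 → 4-byte form F1 B1 94 B0 at offsets 6–9.
Offset 6 falls in char 3's range; it's byte 1 of F1 B1 94 B0 = 0xF1.

0xF1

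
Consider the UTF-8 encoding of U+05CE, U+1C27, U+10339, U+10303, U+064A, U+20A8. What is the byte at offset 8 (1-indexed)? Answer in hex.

0x8C

1-indexed offset 8 is 0-indexed offset 7.
U+05CE → 2-byte form D7 8E at offsets 0–1.
U+1C27 → 3-byte form E1 B0 A7 at offsets 2–4.
U+10339 → 4-byte form F0 90 8C B9 at offsets 5–8.
Offset 7 falls in char 3's range; it's byte 3 of F0 90 8C B9 = 0x8C.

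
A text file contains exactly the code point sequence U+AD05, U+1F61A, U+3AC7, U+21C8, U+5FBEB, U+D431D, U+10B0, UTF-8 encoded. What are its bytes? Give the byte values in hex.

U+AD05: 3-byte form → EA B4 85.
U+1F61A: 4-byte form → F0 9F 98 9A.
U+3AC7: 3-byte form → E3 AB 87.
U+21C8: 3-byte form → E2 87 88.
U+5FBEB: 4-byte form → F1 9F AF AB.
U+D431D: 4-byte form → F3 94 8C 9D.
U+10B0: 3-byte form → E1 82 B0.
Concatenated (24 bytes): EA B4 85 F0 9F 98 9A E3 AB 87 E2 87 88 F1 9F AF AB F3 94 8C 9D E1 82 B0.

EA B4 85 F0 9F 98 9A E3 AB 87 E2 87 88 F1 9F AF AB F3 94 8C 9D E1 82 B0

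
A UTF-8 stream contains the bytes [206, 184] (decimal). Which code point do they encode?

Leading byte 0xCE = 11001110 matches 110xxxxx → 2-byte sequence.
Byte 1: 0xCE = 11001110, payload 01110 (5 bits).
Byte 2: 0xB8 = 10111000 (10xxxxxx ✓), payload 111000.
Concatenate: 01110111000 = 0x3B8 (11 bits → U+03B8).

U+03B8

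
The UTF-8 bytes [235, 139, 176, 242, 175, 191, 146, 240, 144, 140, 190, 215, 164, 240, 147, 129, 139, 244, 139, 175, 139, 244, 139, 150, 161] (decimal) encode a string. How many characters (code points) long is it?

Byte at offset 0: 0xEB = 11101011 → 3-byte char (#1). Advance 3.
Byte at offset 3: 0xF2 = 11110010 → 4-byte char (#2). Advance 4.
Byte at offset 7: 0xF0 = 11110000 → 4-byte char (#3). Advance 4.
Byte at offset 11: 0xD7 = 11010111 → 2-byte char (#4). Advance 2.
Byte at offset 13: 0xF0 = 11110000 → 4-byte char (#5). Advance 4.
Byte at offset 17: 0xF4 = 11110100 → 4-byte char (#6). Advance 4.
Byte at offset 21: 0xF4 = 11110100 → 4-byte char (#7). Advance 4.
Reached end at offset 25 after 7 code points.

7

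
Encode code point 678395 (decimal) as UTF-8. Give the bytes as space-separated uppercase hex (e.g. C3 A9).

U+A59FB = 0xA59FB = 678395 decimal. In range U+10000–U+10FFFF → 4-byte form: 11110xxx 10xxxxxx 10xxxxxx 10xxxxxx.
Binary (21 bits): 010100101100111111011.
Split 3+6+6+6: 010 | 100101 | 100111 | 111011.
Byte 1: 11110010 = 0xF2.
Byte 2: 10100101 = 0xA5.
Byte 3: 10100111 = 0xA7.
Byte 4: 10111011 = 0xBB.

F2 A5 A7 BB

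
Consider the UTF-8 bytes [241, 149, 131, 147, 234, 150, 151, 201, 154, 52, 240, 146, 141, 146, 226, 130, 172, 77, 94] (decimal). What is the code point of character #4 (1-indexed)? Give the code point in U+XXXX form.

Offset 0: leading byte 0xF1 = 11110001 → 4-byte char #1 = F1 95 83 93.
Offset 4: leading byte 0xEA = 11101010 → 3-byte char #2 = EA 96 97.
Offset 7: leading byte 0xC9 = 11001001 → 2-byte char #3 = C9 9A.
Offset 9: leading byte 0x34 = 00110100 → 1-byte char #4 = 34.
Leading byte 0x34 = 00110100 matches 0xxxxxxx → 1-byte sequence.
Byte 1: 0x34 = 00110100, payload 0110100 (7 bits).
Concatenate: 0110100 = 0x34 (7 bits → U+0034).

U+0034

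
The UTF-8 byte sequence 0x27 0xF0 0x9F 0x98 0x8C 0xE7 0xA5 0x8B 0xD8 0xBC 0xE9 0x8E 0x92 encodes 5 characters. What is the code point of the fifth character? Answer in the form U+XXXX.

U+9392

Offset 0: leading byte 0x27 = 00100111 → 1-byte char #1 = 27.
Offset 1: leading byte 0xF0 = 11110000 → 4-byte char #2 = F0 9F 98 8C.
Offset 5: leading byte 0xE7 = 11100111 → 3-byte char #3 = E7 A5 8B.
Offset 8: leading byte 0xD8 = 11011000 → 2-byte char #4 = D8 BC.
Offset 10: leading byte 0xE9 = 11101001 → 3-byte char #5 = E9 8E 92.
Leading byte 0xE9 = 11101001 matches 1110xxxx → 3-byte sequence.
Byte 1: 0xE9 = 11101001, payload 1001 (4 bits).
Byte 2: 0x8E = 10001110 (10xxxxxx ✓), payload 001110.
Byte 3: 0x92 = 10010010 (10xxxxxx ✓), payload 010010.
Concatenate: 1001001110010010 = 0x9392 (16 bits → U+9392).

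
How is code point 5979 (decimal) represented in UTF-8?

U+175B = 0x175B = 5979 decimal. In range U+0800–U+FFFF → 3-byte form: 1110xxxx 10xxxxxx 10xxxxxx.
Binary (16 bits): 0001011101011011.
Split 4+6+6: 0001 | 011101 | 011011.
Byte 1: 11100001 = 0xE1.
Byte 2: 10011101 = 0x9D.
Byte 3: 10011011 = 0x9B.

E1 9D 9B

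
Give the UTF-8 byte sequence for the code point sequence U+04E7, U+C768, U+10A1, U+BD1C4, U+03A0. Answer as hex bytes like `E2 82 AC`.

D3 A7 EC 9D A8 E1 82 A1 F2 BD 87 84 CE A0

U+04E7: 2-byte form → D3 A7.
U+C768: 3-byte form → EC 9D A8.
U+10A1: 3-byte form → E1 82 A1.
U+BD1C4: 4-byte form → F2 BD 87 84.
U+03A0: 2-byte form → CE A0.
Concatenated (14 bytes): D3 A7 EC 9D A8 E1 82 A1 F2 BD 87 84 CE A0.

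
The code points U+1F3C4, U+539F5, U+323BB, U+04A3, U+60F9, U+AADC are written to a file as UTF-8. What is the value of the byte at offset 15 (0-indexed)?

0x83

U+1F3C4 → 4-byte form F0 9F 8F 84 at offsets 0–3.
U+539F5 → 4-byte form F1 93 A7 B5 at offsets 4–7.
U+323BB → 4-byte form F0 B2 8E BB at offsets 8–11.
U+04A3 → 2-byte form D2 A3 at offsets 12–13.
U+60F9 → 3-byte form E6 83 B9 at offsets 14–16.
Offset 15 falls in char 5's range; it's byte 2 of E6 83 B9 = 0x83.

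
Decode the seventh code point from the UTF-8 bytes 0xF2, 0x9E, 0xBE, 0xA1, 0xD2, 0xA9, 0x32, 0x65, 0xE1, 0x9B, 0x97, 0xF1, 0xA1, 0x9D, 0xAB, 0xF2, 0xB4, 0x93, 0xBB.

Offset 0: leading byte 0xF2 = 11110010 → 4-byte char #1 = F2 9E BE A1.
Offset 4: leading byte 0xD2 = 11010010 → 2-byte char #2 = D2 A9.
Offset 6: leading byte 0x32 = 00110010 → 1-byte char #3 = 32.
Offset 7: leading byte 0x65 = 01100101 → 1-byte char #4 = 65.
Offset 8: leading byte 0xE1 = 11100001 → 3-byte char #5 = E1 9B 97.
Offset 11: leading byte 0xF1 = 11110001 → 4-byte char #6 = F1 A1 9D AB.
Offset 15: leading byte 0xF2 = 11110010 → 4-byte char #7 = F2 B4 93 BB.
Leading byte 0xF2 = 11110010 matches 11110xxx → 4-byte sequence.
Byte 1: 0xF2 = 11110010, payload 010 (3 bits).
Byte 2: 0xB4 = 10110100 (10xxxxxx ✓), payload 110100.
Byte 3: 0x93 = 10010011 (10xxxxxx ✓), payload 010011.
Byte 4: 0xBB = 10111011 (10xxxxxx ✓), payload 111011.
Concatenate: 010110100010011111011 = 0xB44FB (21 bits → U+B44FB).

U+B44FB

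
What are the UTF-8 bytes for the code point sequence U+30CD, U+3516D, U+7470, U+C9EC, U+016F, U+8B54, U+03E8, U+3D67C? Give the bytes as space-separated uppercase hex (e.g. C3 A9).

E3 83 8D F0 B5 85 AD E7 91 B0 EC A7 AC C5 AF E8 AD 94 CF A8 F0 BD 99 BC

U+30CD: 3-byte form → E3 83 8D.
U+3516D: 4-byte form → F0 B5 85 AD.
U+7470: 3-byte form → E7 91 B0.
U+C9EC: 3-byte form → EC A7 AC.
U+016F: 2-byte form → C5 AF.
U+8B54: 3-byte form → E8 AD 94.
U+03E8: 2-byte form → CF A8.
U+3D67C: 4-byte form → F0 BD 99 BC.
Concatenated (24 bytes): E3 83 8D F0 B5 85 AD E7 91 B0 EC A7 AC C5 AF E8 AD 94 CF A8 F0 BD 99 BC.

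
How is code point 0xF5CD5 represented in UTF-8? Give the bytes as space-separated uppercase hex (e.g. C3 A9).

F3 B5 B3 95

U+F5CD5 = 0xF5CD5 = 1006805 decimal. In range U+10000–U+10FFFF → 4-byte form: 11110xxx 10xxxxxx 10xxxxxx 10xxxxxx.
Binary (21 bits): 011110101110011010101.
Split 3+6+6+6: 011 | 110101 | 110011 | 010101.
Byte 1: 11110011 = 0xF3.
Byte 2: 10110101 = 0xB5.
Byte 3: 10110011 = 0xB3.
Byte 4: 10010101 = 0x95.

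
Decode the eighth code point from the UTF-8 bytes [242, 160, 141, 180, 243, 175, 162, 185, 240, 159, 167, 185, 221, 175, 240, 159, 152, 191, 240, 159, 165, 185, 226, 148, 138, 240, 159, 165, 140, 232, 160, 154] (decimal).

U+1F94C

Offset 0: leading byte 0xF2 = 11110010 → 4-byte char #1 = F2 A0 8D B4.
Offset 4: leading byte 0xF3 = 11110011 → 4-byte char #2 = F3 AF A2 B9.
Offset 8: leading byte 0xF0 = 11110000 → 4-byte char #3 = F0 9F A7 B9.
Offset 12: leading byte 0xDD = 11011101 → 2-byte char #4 = DD AF.
Offset 14: leading byte 0xF0 = 11110000 → 4-byte char #5 = F0 9F 98 BF.
Offset 18: leading byte 0xF0 = 11110000 → 4-byte char #6 = F0 9F A5 B9.
Offset 22: leading byte 0xE2 = 11100010 → 3-byte char #7 = E2 94 8A.
Offset 25: leading byte 0xF0 = 11110000 → 4-byte char #8 = F0 9F A5 8C.
Leading byte 0xF0 = 11110000 matches 11110xxx → 4-byte sequence.
Byte 1: 0xF0 = 11110000, payload 000 (3 bits).
Byte 2: 0x9F = 10011111 (10xxxxxx ✓), payload 011111.
Byte 3: 0xA5 = 10100101 (10xxxxxx ✓), payload 100101.
Byte 4: 0x8C = 10001100 (10xxxxxx ✓), payload 001100.
Concatenate: 000011111100101001100 = 0x1F94C (21 bits → U+1F94C).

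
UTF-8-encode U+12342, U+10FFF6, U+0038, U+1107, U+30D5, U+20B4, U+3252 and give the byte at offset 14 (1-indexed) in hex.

1-indexed offset 14 is 0-indexed offset 13.
U+12342 → 4-byte form F0 92 8D 82 at offsets 0–3.
U+10FFF6 → 4-byte form F4 8F BF B6 at offsets 4–7.
U+0038 → 1-byte form 38 at offsets 8–8.
U+1107 → 3-byte form E1 84 87 at offsets 9–11.
U+30D5 → 3-byte form E3 83 95 at offsets 12–14.
Offset 13 falls in char 5's range; it's byte 2 of E3 83 95 = 0x83.

0x83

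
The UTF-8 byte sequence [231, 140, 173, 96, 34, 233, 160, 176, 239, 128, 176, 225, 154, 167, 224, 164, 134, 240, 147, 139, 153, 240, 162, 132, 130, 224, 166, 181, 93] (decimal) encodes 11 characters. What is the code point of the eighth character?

Offset 0: leading byte 0xE7 = 11100111 → 3-byte char #1 = E7 8C AD.
Offset 3: leading byte 0x60 = 01100000 → 1-byte char #2 = 60.
Offset 4: leading byte 0x22 = 00100010 → 1-byte char #3 = 22.
Offset 5: leading byte 0xE9 = 11101001 → 3-byte char #4 = E9 A0 B0.
Offset 8: leading byte 0xEF = 11101111 → 3-byte char #5 = EF 80 B0.
Offset 11: leading byte 0xE1 = 11100001 → 3-byte char #6 = E1 9A A7.
Offset 14: leading byte 0xE0 = 11100000 → 3-byte char #7 = E0 A4 86.
Offset 17: leading byte 0xF0 = 11110000 → 4-byte char #8 = F0 93 8B 99.
Leading byte 0xF0 = 11110000 matches 11110xxx → 4-byte sequence.
Byte 1: 0xF0 = 11110000, payload 000 (3 bits).
Byte 2: 0x93 = 10010011 (10xxxxxx ✓), payload 010011.
Byte 3: 0x8B = 10001011 (10xxxxxx ✓), payload 001011.
Byte 4: 0x99 = 10011001 (10xxxxxx ✓), payload 011001.
Concatenate: 000010011001011011001 = 0x132D9 (21 bits → U+132D9).

U+132D9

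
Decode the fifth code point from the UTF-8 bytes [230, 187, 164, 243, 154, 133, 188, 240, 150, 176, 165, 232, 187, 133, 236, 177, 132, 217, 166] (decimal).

Offset 0: leading byte 0xE6 = 11100110 → 3-byte char #1 = E6 BB A4.
Offset 3: leading byte 0xF3 = 11110011 → 4-byte char #2 = F3 9A 85 BC.
Offset 7: leading byte 0xF0 = 11110000 → 4-byte char #3 = F0 96 B0 A5.
Offset 11: leading byte 0xE8 = 11101000 → 3-byte char #4 = E8 BB 85.
Offset 14: leading byte 0xEC = 11101100 → 3-byte char #5 = EC B1 84.
Leading byte 0xEC = 11101100 matches 1110xxxx → 3-byte sequence.
Byte 1: 0xEC = 11101100, payload 1100 (4 bits).
Byte 2: 0xB1 = 10110001 (10xxxxxx ✓), payload 110001.
Byte 3: 0x84 = 10000100 (10xxxxxx ✓), payload 000100.
Concatenate: 1100110001000100 = 0xCC44 (16 bits → U+CC44).

U+CC44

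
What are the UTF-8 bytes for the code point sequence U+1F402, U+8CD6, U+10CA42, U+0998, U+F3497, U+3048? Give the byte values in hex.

U+1F402: 4-byte form → F0 9F 90 82.
U+8CD6: 3-byte form → E8 B3 96.
U+10CA42: 4-byte form → F4 8C A9 82.
U+0998: 3-byte form → E0 A6 98.
U+F3497: 4-byte form → F3 B3 92 97.
U+3048: 3-byte form → E3 81 88.
Concatenated (21 bytes): F0 9F 90 82 E8 B3 96 F4 8C A9 82 E0 A6 98 F3 B3 92 97 E3 81 88.

F0 9F 90 82 E8 B3 96 F4 8C A9 82 E0 A6 98 F3 B3 92 97 E3 81 88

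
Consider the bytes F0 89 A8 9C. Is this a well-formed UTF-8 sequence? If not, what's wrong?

Leading byte 0xF0 = 11110000 → 4-byte form.
Continuation bytes all match 10xxxxxx. Payload decodes to 0x9A1C.
But 0x9A1C < 0x10000, the minimum for a 4-byte sequence — this is an overlong encoding.

invalid (overlong encoding)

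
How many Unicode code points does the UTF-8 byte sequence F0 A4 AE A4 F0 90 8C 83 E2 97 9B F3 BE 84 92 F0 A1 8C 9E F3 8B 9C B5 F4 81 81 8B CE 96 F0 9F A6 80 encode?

9

Byte at offset 0: 0xF0 = 11110000 → 4-byte char (#1). Advance 4.
Byte at offset 4: 0xF0 = 11110000 → 4-byte char (#2). Advance 4.
Byte at offset 8: 0xE2 = 11100010 → 3-byte char (#3). Advance 3.
Byte at offset 11: 0xF3 = 11110011 → 4-byte char (#4). Advance 4.
Byte at offset 15: 0xF0 = 11110000 → 4-byte char (#5). Advance 4.
Byte at offset 19: 0xF3 = 11110011 → 4-byte char (#6). Advance 4.
Byte at offset 23: 0xF4 = 11110100 → 4-byte char (#7). Advance 4.
Byte at offset 27: 0xCE = 11001110 → 2-byte char (#8). Advance 2.
Byte at offset 29: 0xF0 = 11110000 → 4-byte char (#9). Advance 4.
Reached end at offset 33 after 9 code points.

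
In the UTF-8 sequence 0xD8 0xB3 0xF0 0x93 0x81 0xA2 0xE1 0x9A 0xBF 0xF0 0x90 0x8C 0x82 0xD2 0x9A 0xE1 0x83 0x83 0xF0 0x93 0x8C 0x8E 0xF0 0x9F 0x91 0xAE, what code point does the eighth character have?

Offset 0: leading byte 0xD8 = 11011000 → 2-byte char #1 = D8 B3.
Offset 2: leading byte 0xF0 = 11110000 → 4-byte char #2 = F0 93 81 A2.
Offset 6: leading byte 0xE1 = 11100001 → 3-byte char #3 = E1 9A BF.
Offset 9: leading byte 0xF0 = 11110000 → 4-byte char #4 = F0 90 8C 82.
Offset 13: leading byte 0xD2 = 11010010 → 2-byte char #5 = D2 9A.
Offset 15: leading byte 0xE1 = 11100001 → 3-byte char #6 = E1 83 83.
Offset 18: leading byte 0xF0 = 11110000 → 4-byte char #7 = F0 93 8C 8E.
Offset 22: leading byte 0xF0 = 11110000 → 4-byte char #8 = F0 9F 91 AE.
Leading byte 0xF0 = 11110000 matches 11110xxx → 4-byte sequence.
Byte 1: 0xF0 = 11110000, payload 000 (3 bits).
Byte 2: 0x9F = 10011111 (10xxxxxx ✓), payload 011111.
Byte 3: 0x91 = 10010001 (10xxxxxx ✓), payload 010001.
Byte 4: 0xAE = 10101110 (10xxxxxx ✓), payload 101110.
Concatenate: 000011111010001101110 = 0x1F46E (21 bits → U+1F46E).

U+1F46E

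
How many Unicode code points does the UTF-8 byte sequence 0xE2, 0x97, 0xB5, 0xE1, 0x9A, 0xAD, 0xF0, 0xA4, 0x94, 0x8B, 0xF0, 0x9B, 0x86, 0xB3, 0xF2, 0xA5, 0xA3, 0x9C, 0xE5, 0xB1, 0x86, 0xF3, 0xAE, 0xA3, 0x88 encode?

7

Byte at offset 0: 0xE2 = 11100010 → 3-byte char (#1). Advance 3.
Byte at offset 3: 0xE1 = 11100001 → 3-byte char (#2). Advance 3.
Byte at offset 6: 0xF0 = 11110000 → 4-byte char (#3). Advance 4.
Byte at offset 10: 0xF0 = 11110000 → 4-byte char (#4). Advance 4.
Byte at offset 14: 0xF2 = 11110010 → 4-byte char (#5). Advance 4.
Byte at offset 18: 0xE5 = 11100101 → 3-byte char (#6). Advance 3.
Byte at offset 21: 0xF3 = 11110011 → 4-byte char (#7). Advance 4.
Reached end at offset 25 after 7 code points.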